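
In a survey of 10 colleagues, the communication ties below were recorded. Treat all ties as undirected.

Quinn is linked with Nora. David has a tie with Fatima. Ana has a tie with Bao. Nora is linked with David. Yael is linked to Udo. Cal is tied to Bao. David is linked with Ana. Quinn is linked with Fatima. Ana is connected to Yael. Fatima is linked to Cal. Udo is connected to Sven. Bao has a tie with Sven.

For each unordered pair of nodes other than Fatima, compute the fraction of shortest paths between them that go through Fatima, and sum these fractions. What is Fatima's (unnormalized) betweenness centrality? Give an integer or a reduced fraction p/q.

43/6

Pairs whose geodesics pass through Fatima — Bao–Quinn: 1; Cal–Quinn: 1; Cal–Nora: 2/2; Cal–David: 1; Quinn–David: 1/2; Quinn–Ana: 1/2; Quinn–Yael: 1/2; Quinn–Udo: 2/3; Quinn–Sven: 1.
All other pairs contribute 0.
Summing the contributions gives betweenness(Fatima) = 43/6.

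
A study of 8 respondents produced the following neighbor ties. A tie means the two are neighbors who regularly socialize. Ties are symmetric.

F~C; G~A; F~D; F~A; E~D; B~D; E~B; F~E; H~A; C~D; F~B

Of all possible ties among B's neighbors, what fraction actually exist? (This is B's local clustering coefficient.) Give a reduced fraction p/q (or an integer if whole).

1

B's neighbors: D, E, and F (k = 3).
Possible neighbor pairs: C(3,2) = 3. Edges among them: D–E, D–F, E–F → e = 3.
Clustering(B) = 3/3 = 1.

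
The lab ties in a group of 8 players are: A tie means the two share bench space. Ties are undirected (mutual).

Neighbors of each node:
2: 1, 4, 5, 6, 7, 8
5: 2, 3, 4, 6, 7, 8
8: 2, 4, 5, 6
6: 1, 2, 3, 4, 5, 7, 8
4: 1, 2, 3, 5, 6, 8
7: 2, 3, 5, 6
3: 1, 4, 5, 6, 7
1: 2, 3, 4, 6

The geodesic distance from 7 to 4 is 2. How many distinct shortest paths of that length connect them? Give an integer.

The shortest distance is 2. The length-2 paths are: 7–3–4; 7–2–4; 7–5–4; 7–6–4.
That gives 4 distinct shortest paths.

4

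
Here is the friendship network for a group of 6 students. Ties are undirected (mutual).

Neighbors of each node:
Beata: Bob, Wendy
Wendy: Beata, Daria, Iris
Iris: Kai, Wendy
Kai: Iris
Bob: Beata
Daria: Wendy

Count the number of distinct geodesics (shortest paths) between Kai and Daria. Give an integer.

1

The shortest distance is 3, and the only length-3 path is Kai–Iris–Wendy–Daria. So there is exactly 1 shortest path.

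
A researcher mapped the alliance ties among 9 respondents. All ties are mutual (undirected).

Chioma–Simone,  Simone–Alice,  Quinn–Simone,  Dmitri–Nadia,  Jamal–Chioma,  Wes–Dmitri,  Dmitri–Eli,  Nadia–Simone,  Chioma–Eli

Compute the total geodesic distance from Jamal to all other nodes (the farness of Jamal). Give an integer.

21

Distances from Jamal: Alice:3, Chioma:1, Dmitri:3, Eli:2, Nadia:3, Quinn:3, Simone:2, Wes:4.
Sum = 3 + 1 + 3 + 2 + 3 + 3 + 2 + 4 = 21.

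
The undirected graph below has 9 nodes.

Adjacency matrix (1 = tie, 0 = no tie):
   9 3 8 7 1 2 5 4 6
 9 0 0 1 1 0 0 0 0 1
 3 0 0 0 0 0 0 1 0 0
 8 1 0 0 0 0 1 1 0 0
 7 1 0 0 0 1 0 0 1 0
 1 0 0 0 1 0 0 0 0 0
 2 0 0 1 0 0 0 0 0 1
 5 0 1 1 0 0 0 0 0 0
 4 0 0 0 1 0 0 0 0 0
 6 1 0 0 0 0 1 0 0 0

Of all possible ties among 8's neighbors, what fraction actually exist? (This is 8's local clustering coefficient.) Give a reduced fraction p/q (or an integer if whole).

0

8's neighbors: 2, 5, and 9 (k = 3).
Possible neighbor pairs: C(3,2) = 3. Edges among them: none → e = 0.
Clustering(8) = 0/3 = 0.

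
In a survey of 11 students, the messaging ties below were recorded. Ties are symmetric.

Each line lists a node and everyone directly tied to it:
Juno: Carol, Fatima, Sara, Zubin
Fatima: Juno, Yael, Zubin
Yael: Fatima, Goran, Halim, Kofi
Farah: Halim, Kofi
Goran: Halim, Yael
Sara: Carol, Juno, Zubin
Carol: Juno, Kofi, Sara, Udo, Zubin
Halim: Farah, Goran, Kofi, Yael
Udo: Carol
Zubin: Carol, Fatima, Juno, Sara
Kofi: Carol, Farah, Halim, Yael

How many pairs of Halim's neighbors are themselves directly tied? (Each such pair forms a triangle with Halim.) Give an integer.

Halim's neighbors: Farah, Goran, Kofi, and Yael.
Neighbor pairs that are themselves tied: Halim–Farah–Kofi; Halim–Goran–Yael; Halim–Kofi–Yael. Each forms one triangle with Halim, for 3 in total.

3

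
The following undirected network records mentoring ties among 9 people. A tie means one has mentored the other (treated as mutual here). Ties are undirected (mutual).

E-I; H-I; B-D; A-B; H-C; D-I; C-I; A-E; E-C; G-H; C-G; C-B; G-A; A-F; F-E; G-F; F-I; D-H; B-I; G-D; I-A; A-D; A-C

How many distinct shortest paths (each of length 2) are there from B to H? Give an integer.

The shortest distance is 2. The length-2 paths are: B–D–H; B–C–H; B–I–H.
That gives 3 distinct shortest paths.

3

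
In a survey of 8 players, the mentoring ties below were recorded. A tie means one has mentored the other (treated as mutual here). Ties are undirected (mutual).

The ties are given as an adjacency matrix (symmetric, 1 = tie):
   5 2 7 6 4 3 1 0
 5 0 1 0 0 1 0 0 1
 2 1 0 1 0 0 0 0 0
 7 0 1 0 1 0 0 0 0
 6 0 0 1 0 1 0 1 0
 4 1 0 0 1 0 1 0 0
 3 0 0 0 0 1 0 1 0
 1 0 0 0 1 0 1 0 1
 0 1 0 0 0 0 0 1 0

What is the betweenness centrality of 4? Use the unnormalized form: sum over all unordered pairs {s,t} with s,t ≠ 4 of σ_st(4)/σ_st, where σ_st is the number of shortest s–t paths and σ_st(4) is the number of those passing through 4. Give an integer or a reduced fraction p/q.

Pairs whose geodesics pass through 4 — 5–6: 1; 5–3: 1; 2–3: 1; 7–3: 1/2; 6–3: 1/2.
All other pairs contribute 0.
Summing the contributions gives betweenness(4) = 4.

4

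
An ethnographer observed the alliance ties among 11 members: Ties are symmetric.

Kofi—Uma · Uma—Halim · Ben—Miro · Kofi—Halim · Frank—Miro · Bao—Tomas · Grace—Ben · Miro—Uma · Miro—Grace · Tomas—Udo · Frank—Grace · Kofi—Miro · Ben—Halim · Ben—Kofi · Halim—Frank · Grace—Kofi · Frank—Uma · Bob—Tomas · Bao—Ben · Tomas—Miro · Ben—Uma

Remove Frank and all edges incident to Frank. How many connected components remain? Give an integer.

1

Frank's neighbors (Grace, Halim, Miro, and Uma) remain reachable from one another through other ties, so the rest of the network stays in one piece.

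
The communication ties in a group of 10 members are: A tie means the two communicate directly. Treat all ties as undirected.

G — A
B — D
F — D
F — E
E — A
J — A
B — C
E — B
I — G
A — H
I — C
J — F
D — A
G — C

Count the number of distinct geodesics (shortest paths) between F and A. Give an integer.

3

The shortest distance is 2. The length-2 paths are: F–D–A; F–J–A; F–E–A.
That gives 3 distinct shortest paths.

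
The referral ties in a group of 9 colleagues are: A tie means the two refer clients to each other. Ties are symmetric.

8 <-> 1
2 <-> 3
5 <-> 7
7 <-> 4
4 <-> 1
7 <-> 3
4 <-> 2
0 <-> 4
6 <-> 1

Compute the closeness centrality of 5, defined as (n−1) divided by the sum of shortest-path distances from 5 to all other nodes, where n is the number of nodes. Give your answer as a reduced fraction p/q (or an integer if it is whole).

4/11

Distances from 5: 0:3, 1:3, 2:3, 3:2, 4:2, 6:4, 7:1, 8:4. Sum = 22.
n = 9, so closeness = 8/22 = 4/11.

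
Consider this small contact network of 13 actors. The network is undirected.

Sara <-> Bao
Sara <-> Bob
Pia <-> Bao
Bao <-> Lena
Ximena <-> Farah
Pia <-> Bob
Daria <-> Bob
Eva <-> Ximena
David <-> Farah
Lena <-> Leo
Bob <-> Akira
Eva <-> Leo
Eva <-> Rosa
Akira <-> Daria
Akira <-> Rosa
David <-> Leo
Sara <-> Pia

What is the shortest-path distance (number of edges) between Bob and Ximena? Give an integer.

4

One shortest route is Bob – Akira – Rosa – Eva – Ximena, which uses 4 edges, and at distance 3 from Bob we only reach {Eva, Lena}, which does not include Ximena. So d(Bob,Ximena) = 4.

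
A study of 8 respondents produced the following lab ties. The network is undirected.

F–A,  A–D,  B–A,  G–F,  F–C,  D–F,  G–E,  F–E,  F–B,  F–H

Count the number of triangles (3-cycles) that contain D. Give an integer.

1

D's neighbors: A and F.
Neighbor pairs that are themselves tied: D–A–F. Each forms one triangle with D, for 1 in total.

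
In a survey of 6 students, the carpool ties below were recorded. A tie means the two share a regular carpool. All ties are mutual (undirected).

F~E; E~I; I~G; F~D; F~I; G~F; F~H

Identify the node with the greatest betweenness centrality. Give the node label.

F

Unnormalized betweenness of each node: D:0, E:0, F:15/2, G:0, H:0, I:1/2.
F has the largest value, 15/2, making it the main broker — the node through which the most shortest paths run.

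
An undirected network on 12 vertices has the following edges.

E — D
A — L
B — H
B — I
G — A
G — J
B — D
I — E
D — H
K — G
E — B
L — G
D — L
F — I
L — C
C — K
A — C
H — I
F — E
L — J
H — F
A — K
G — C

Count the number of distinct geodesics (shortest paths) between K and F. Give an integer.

6

The shortest distance is 5. The length-5 paths are: K–G–L–D–H–F; K–A–L–D–H–F; K–C–L–D–H–F; K–G–L–D–E–F; K–A–L–D–E–F; K–C–L–D–E–F.
That gives 6 distinct shortest paths.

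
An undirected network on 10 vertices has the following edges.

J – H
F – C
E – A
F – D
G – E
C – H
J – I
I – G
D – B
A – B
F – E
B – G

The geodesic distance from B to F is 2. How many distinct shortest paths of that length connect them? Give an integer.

1

The shortest distance is 2, and the only length-2 path is B–D–F. So there is exactly 1 shortest path.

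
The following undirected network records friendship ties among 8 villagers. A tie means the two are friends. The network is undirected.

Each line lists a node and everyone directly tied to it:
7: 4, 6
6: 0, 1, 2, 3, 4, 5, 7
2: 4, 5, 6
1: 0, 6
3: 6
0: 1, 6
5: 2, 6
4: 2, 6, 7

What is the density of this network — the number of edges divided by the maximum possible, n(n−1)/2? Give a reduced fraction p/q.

There are 11 edges and 8 nodes, so the maximum possible is C(8,2) = 28.
Density = 11/28.

11/28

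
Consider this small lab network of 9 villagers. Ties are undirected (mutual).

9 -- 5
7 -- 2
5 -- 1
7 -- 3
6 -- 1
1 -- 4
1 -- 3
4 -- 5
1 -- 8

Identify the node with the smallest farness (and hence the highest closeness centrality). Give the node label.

Farness (sum of distances to all others) for each node — 1:12, 2:27, 3:15, 4:17, 5:16, 6:19, 7:20, 8:19, 9:23.
The smallest farness is 12, for 1, so 1 has the highest closeness.

1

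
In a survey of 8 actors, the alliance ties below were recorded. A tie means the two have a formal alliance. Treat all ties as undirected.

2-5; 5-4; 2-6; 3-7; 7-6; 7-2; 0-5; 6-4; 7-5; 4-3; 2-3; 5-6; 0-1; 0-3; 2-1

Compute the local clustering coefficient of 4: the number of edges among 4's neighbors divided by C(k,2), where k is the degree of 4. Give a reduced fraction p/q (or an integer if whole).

1/3

4's neighbors: 3, 5, and 6 (k = 3).
Possible neighbor pairs: C(3,2) = 3. Edges among them: 5–6 → e = 1.
Clustering(4) = 1/3.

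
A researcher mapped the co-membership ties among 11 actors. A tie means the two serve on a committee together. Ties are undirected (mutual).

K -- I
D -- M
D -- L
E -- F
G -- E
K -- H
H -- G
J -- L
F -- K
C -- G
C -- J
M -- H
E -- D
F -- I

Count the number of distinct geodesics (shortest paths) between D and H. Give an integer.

The shortest distance is 2, and the only length-2 path is D–M–H. So there is exactly 1 shortest path.

1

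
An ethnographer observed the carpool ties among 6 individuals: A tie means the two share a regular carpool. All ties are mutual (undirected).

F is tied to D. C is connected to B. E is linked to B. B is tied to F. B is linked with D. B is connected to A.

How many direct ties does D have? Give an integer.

2

D is directly tied to B and F. That is 2 neighbors, so the degree of D is 2.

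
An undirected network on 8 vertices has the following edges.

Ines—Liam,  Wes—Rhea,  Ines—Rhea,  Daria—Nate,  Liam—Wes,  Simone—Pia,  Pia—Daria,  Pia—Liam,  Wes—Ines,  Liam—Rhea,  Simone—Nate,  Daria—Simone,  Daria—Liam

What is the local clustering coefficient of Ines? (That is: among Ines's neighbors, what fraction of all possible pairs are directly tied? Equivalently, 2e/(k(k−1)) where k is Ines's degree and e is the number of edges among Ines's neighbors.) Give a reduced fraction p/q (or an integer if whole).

Ines's neighbors: Liam, Rhea, and Wes (k = 3).
Possible neighbor pairs: C(3,2) = 3. Edges among them: Liam–Rhea, Liam–Wes, Rhea–Wes → e = 3.
Clustering(Ines) = 3/3 = 1.

1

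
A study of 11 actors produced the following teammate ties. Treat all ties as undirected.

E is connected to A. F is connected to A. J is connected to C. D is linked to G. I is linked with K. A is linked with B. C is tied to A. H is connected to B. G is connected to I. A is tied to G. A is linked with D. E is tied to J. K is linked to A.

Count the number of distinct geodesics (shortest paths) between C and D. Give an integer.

The shortest distance is 2, and the only length-2 path is C–A–D. So there is exactly 1 shortest path.

1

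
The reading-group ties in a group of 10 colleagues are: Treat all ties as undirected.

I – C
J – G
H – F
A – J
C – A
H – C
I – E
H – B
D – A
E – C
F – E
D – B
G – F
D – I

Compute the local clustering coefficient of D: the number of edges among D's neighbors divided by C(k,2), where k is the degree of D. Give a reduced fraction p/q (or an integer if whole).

0

D's neighbors: A, B, and I (k = 3).
Possible neighbor pairs: C(3,2) = 3. Edges among them: none → e = 0.
Clustering(D) = 0/3 = 0.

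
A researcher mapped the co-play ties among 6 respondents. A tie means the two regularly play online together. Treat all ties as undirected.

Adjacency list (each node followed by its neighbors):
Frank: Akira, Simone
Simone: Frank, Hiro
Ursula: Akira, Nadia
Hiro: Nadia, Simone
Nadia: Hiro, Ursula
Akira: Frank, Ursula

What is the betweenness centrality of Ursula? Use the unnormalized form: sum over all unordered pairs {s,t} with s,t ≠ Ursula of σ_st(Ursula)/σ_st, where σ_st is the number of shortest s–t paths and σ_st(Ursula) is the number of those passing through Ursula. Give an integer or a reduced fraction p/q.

Pairs whose geodesics pass through Ursula — Akira–Hiro: 1/2; Akira–Nadia: 1; Frank–Nadia: 1/2.
All other pairs contribute 0.
Summing the contributions gives betweenness(Ursula) = 2.

2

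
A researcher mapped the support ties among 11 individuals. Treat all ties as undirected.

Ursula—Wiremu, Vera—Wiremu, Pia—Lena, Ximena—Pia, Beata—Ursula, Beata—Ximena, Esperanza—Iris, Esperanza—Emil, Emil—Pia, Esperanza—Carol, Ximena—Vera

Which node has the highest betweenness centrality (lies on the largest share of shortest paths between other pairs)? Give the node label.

Pia

Unnormalized betweenness of each node: Beata:7, Carol:0, Emil:21, Esperanza:17, Iris:0, Lena:0, Pia:29, Ursula:1, Vera:7, Wiremu:1, Ximena:25.
Pia has the largest value, 29, making it the main broker — the node through which the most shortest paths run.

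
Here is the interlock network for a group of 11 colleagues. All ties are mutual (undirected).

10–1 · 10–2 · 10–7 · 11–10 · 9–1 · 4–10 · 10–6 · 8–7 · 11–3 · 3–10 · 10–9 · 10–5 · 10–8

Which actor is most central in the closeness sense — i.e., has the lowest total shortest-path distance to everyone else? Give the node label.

10

Farness (sum of distances to all others) for each node — 1:18, 2:19, 3:18, 4:19, 5:19, 6:19, 7:18, 8:18, 9:18, 10:10, 11:18.
The smallest farness is 10, for 10, so 10 has the highest closeness.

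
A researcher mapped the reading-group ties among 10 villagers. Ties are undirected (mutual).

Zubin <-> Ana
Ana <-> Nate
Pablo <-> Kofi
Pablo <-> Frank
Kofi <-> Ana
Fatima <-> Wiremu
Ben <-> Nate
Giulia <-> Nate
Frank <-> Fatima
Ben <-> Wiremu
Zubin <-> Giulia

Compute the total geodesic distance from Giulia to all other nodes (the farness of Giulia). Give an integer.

Distances from Giulia: Ana:2, Ben:2, Fatima:4, Frank:5, Kofi:3, Nate:1, Pablo:4, Wiremu:3, Zubin:1.
Sum = 2 + 2 + 4 + 5 + 3 + 1 + 4 + 3 + 1 = 25.

25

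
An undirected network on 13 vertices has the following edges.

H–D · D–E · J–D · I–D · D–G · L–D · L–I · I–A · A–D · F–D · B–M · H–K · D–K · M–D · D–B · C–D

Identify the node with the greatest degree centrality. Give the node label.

Degrees — A:2, B:2, C:1, D:12, E:1, F:1, G:1, H:2, I:3, J:1, K:2, L:2, M:2.
The maximum is 12, attained only by D.

D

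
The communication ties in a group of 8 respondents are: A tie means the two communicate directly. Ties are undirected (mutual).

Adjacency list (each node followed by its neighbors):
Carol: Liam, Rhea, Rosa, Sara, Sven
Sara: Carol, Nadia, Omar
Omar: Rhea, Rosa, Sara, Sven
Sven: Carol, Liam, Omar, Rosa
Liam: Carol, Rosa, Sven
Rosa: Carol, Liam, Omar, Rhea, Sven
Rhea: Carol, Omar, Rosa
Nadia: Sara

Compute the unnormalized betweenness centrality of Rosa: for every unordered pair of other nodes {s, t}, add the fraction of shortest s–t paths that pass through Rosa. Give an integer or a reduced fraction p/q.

Pairs whose geodesics pass through Rosa — Omar–Liam: 1/2; Omar–Carol: 1/4; Rhea–Liam: 1/2; Rhea–Sven: 1/3.
All other pairs contribute 0.
Summing the contributions gives betweenness(Rosa) = 19/12.

19/12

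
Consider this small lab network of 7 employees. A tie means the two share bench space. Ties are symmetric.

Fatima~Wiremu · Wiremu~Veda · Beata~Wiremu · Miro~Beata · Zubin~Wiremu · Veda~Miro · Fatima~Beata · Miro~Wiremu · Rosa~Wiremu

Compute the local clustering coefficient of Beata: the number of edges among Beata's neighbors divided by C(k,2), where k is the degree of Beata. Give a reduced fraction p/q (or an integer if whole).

Beata's neighbors: Fatima, Miro, and Wiremu (k = 3).
Possible neighbor pairs: C(3,2) = 3. Edges among them: Fatima–Wiremu, Miro–Wiremu → e = 2.
Clustering(Beata) = 2/3.

2/3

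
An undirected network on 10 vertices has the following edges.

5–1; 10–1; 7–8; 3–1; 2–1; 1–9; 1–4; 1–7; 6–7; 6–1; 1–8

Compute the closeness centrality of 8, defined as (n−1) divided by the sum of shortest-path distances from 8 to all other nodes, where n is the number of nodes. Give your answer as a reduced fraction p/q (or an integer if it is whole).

Distances from 8: 1:1, 2:2, 3:2, 4:2, 5:2, 6:2, 7:1, 9:2, 10:2. Sum = 16.
n = 10, so closeness = 9/16.

9/16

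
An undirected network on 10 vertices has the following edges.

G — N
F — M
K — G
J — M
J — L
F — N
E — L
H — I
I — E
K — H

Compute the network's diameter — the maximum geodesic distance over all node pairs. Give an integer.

5

Eccentricity of each node (its greatest distance to any other): E:5, F:5, G:5, H:5, I:5, J:5, K:5, L:5, M:5, N:5.
The maximum eccentricity is 5, realized for instance by the pair L–G via L – J – M – F – N – G. So the diameter is 5.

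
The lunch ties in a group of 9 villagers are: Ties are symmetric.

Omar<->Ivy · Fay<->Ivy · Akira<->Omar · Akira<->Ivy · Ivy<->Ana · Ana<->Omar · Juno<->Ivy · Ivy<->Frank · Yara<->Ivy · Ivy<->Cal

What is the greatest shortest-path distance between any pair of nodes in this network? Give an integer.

Eccentricity of each node (its greatest distance to any other): Akira:2, Ana:2, Cal:2, Fay:2, Frank:2, Ivy:1, Juno:2, Omar:2, Yara:2.
The maximum eccentricity is 2, realized for instance by the pair Akira–Juno via Akira – Ivy – Juno. So the diameter is 2.

2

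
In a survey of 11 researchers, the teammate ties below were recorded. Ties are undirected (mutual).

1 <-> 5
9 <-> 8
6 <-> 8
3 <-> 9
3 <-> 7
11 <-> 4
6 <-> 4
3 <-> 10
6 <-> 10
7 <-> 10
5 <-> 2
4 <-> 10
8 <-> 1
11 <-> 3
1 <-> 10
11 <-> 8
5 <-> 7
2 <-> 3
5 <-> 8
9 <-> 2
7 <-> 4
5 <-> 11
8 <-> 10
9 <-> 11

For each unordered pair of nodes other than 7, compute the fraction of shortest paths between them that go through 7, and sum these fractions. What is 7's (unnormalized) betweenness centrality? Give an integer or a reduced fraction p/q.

Pairs whose geodesics pass through 7 — 5–4: 1/2; 5–10: 1/3; 5–3: 1/3; 4–2: 2/6; 4–3: 1/3.
All other pairs contribute 0.
Summing the contributions gives betweenness(7) = 11/6.

11/6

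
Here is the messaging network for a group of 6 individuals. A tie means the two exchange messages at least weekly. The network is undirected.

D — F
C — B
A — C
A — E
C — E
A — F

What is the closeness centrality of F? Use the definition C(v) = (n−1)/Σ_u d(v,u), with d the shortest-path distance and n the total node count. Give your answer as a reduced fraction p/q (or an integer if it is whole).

5/9

Distances from F: A:1, B:3, C:2, D:1, E:2. Sum = 9.
n = 6, so closeness = 5/9.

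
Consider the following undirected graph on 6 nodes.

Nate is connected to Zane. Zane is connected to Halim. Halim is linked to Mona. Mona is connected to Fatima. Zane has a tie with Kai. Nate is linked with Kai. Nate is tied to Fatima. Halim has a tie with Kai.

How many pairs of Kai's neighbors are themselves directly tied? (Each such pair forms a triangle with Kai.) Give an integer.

Kai's neighbors: Halim, Nate, and Zane.
Neighbor pairs that are themselves tied: Kai–Halim–Zane; Kai–Nate–Zane. Each forms one triangle with Kai, for 2 in total.

2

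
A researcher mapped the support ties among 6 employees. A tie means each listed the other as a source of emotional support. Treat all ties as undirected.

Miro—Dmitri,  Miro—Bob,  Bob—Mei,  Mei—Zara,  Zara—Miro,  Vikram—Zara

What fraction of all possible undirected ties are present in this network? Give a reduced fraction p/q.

There are 6 edges and 6 nodes, so the maximum possible is C(6,2) = 15.
Density = 6/15 = 2/5.

2/5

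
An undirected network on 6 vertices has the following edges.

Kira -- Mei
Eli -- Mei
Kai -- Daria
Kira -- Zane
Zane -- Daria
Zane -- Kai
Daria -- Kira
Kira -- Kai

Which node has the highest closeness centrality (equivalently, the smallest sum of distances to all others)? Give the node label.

Kira

Farness (sum of distances to all others) for each node — Daria:8, Eli:12, Kai:8, Kira:6, Mei:8, Zane:8.
The smallest farness is 6, for Kira, so Kira has the highest closeness.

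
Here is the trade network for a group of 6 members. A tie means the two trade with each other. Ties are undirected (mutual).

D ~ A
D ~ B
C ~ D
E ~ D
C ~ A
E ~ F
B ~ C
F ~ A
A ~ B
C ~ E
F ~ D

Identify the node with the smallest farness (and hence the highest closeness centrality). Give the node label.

D

Farness (sum of distances to all others) for each node — A:6, B:7, C:6, D:5, E:7, F:7.
The smallest farness is 5, for D, so D has the highest closeness.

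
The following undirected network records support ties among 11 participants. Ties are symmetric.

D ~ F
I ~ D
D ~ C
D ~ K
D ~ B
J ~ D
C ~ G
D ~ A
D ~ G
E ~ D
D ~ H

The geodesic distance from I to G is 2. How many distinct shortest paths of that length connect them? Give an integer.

The shortest distance is 2, and the only length-2 path is I–D–G. So there is exactly 1 shortest path.

1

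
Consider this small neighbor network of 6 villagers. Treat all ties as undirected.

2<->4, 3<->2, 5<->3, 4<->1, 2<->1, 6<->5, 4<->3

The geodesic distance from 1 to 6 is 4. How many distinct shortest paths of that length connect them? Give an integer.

2

The shortest distance is 4. The length-4 paths are: 1–2–3–5–6; 1–4–3–5–6.
That gives 2 distinct shortest paths.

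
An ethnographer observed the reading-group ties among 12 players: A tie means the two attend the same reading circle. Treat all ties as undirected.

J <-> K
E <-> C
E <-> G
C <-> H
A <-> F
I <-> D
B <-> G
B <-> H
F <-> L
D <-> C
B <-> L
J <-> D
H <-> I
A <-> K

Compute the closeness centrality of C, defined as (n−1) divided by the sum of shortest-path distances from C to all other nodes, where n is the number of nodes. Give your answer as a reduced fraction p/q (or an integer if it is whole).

11/25

Distances from C: A:4, B:2, D:1, E:1, F:4, G:2, H:1, I:2, J:2, K:3, L:3. Sum = 25.
n = 12, so closeness = 11/25.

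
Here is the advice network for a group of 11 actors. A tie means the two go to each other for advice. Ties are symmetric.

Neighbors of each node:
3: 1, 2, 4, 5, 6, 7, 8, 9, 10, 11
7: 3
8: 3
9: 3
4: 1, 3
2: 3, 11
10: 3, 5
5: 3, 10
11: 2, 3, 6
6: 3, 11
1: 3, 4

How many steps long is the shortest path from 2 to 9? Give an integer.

2

One shortest route is 2 – 3 – 9, which uses 2 edges, and 2 and 9 are not directly tied, so nothing shorter exists. So d(2,9) = 2.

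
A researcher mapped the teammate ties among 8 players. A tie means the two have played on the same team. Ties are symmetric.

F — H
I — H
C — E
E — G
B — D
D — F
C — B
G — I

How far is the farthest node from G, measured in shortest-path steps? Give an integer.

4

Distances from G: B:3, C:2, D:4, E:1, F:3, H:2, I:1.
The largest is 4 (to D), so the eccentricity of G is 4.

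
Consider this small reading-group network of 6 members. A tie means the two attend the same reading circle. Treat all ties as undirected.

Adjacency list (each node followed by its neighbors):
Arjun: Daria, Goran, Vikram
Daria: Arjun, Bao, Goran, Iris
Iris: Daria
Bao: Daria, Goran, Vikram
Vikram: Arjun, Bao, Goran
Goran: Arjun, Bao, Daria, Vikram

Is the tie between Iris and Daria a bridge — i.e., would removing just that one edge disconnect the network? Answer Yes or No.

Yes

Without the Iris–Daria edge there is no alternate route between Iris and Daria, so the network disconnects. It is a bridge.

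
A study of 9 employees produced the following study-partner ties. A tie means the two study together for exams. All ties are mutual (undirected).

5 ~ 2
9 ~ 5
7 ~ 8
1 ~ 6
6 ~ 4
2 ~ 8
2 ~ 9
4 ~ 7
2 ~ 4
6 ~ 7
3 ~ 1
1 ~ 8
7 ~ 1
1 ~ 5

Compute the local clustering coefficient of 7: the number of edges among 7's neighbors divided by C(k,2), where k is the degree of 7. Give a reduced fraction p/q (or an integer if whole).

7's neighbors: 1, 4, 6, and 8 (k = 4).
Possible neighbor pairs: C(4,2) = 6. Edges among them: 1–6, 1–8, 4–6 → e = 3.
Clustering(7) = 3/6 = 1/2.

1/2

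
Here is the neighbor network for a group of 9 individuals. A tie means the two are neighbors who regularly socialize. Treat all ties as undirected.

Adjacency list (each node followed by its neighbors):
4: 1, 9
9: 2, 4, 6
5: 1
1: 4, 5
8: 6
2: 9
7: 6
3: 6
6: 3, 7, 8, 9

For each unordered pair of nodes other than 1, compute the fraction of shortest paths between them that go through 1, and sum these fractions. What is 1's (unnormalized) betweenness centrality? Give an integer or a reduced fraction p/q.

Pairs whose geodesics pass through 1 — 8–5: 1; 4–5: 1; 7–5: 1; 5–6: 1; 5–3: 1; 5–9: 1; 5–2: 1.
All other pairs contribute 0.
Summing the contributions gives betweenness(1) = 7.

7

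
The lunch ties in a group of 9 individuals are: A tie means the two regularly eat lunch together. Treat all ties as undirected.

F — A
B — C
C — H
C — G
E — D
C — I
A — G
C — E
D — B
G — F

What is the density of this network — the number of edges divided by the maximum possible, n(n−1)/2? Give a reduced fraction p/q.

There are 10 edges and 9 nodes, so the maximum possible is C(9,2) = 36.
Density = 10/36 = 5/18.

5/18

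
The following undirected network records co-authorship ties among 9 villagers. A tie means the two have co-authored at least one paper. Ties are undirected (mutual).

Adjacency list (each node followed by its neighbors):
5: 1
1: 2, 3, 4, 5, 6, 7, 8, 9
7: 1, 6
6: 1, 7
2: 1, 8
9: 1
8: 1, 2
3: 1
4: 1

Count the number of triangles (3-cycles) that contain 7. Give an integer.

1

7's neighbors: 1 and 6.
Neighbor pairs that are themselves tied: 7–1–6. Each forms one triangle with 7, for 1 in total.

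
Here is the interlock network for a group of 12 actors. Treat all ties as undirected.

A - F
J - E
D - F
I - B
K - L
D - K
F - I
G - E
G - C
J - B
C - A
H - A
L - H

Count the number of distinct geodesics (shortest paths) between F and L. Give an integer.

The shortest distance is 3. The length-3 paths are: F–A–H–L; F–D–K–L.
That gives 2 distinct shortest paths.

2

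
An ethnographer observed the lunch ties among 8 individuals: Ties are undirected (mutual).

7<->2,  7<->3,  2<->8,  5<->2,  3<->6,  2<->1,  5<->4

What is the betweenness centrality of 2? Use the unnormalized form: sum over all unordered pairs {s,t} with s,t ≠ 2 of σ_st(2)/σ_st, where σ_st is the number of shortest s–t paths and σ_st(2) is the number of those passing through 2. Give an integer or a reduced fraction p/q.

17

Pairs whose geodesics pass through 2 — 4–1: 1; 4–3: 1; 4–6: 1; 4–7: 1; 4–8: 1; 1–3: 1; 1–6: 1; 1–7: 1; 1–8: 1; 1–5: 1; 3–8: 1; 3–5: 1; 6–8: 1; 6–5: 1 … (+3 more pairs).
All other pairs contribute 0.
Summing the contributions gives betweenness(2) = 17.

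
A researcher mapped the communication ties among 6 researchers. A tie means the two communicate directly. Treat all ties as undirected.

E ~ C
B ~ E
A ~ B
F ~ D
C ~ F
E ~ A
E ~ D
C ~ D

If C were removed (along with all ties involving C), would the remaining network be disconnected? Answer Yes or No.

No

Even without C, every remaining node can still reach every other (the residual graph is connected), so C is not a cut vertex.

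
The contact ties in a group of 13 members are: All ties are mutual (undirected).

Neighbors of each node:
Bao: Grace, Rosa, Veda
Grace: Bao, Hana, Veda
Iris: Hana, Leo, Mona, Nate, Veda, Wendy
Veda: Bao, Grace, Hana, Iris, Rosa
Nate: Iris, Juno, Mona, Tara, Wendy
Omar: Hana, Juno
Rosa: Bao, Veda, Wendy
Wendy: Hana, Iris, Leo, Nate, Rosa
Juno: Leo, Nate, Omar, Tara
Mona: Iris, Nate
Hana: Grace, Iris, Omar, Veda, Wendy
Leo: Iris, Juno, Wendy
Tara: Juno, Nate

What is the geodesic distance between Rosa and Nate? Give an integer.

One shortest route is Rosa – Wendy – Nate, which uses 2 edges, and Rosa and Nate are not directly tied, so nothing shorter exists. So d(Rosa,Nate) = 2.

2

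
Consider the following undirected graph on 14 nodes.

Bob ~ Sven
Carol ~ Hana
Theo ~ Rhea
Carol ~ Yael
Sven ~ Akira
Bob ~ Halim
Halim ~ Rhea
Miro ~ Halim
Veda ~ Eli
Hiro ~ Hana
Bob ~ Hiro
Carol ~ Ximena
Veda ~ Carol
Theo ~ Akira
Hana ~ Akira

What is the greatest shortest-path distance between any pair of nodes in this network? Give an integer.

7

Eccentricity of each node (its greatest distance to any other): Akira:4, Bob:5, Carol:5, Eli:7, Halim:6, Hana:4, Hiro:4, Miro:7, Rhea:6, Sven:5, Theo:5, Veda:6, Ximena:6, Yael:6.
The maximum eccentricity is 7, realized for instance by the pair Eli–Miro via Eli – Veda – Carol – Hana – Hiro – Bob – Halim – Miro. So the diameter is 7.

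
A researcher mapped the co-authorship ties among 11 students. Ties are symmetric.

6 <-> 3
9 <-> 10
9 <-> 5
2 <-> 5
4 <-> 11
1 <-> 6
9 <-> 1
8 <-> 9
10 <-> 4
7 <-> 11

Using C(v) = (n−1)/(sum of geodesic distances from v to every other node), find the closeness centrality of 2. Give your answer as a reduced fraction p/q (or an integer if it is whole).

5/18

Distances from 2: 1:3, 3:5, 4:4, 5:1, 6:4, 7:6, 8:3, 9:2, 10:3, 11:5. Sum = 36.
n = 11, so closeness = 10/36 = 5/18.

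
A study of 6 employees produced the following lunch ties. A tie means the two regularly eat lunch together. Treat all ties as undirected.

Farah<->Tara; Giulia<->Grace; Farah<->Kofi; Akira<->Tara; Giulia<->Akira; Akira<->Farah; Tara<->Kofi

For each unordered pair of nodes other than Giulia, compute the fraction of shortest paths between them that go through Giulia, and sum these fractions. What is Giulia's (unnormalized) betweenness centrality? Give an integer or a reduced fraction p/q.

4

Pairs whose geodesics pass through Giulia — Akira–Grace: 1; Tara–Grace: 1; Farah–Grace: 1; Kofi–Grace: 2/2.
All other pairs contribute 0.
Summing the contributions gives betweenness(Giulia) = 4.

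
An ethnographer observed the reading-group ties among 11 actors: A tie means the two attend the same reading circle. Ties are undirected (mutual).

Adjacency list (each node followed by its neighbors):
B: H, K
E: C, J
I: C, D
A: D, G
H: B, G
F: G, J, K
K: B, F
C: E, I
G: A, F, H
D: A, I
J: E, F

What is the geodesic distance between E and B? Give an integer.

4

One shortest route is E – J – F – K – B, which uses 4 edges, and at distance 3 from E we only reach {D, G, K}, which does not include B. So d(E,B) = 4.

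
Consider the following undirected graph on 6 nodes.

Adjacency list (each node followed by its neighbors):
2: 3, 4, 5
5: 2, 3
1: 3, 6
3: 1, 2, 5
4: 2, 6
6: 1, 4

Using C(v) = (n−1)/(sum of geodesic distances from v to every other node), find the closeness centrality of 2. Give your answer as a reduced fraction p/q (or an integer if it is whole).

5/7

Distances from 2: 1:2, 3:1, 4:1, 5:1, 6:2. Sum = 7.
n = 6, so closeness = 5/7.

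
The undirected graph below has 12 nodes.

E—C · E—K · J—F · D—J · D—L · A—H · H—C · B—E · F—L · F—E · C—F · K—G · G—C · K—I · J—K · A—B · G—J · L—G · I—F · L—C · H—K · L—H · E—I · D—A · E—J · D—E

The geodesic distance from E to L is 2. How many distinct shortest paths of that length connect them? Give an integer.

3

The shortest distance is 2. The length-2 paths are: E–F–L; E–C–L; E–D–L.
That gives 3 distinct shortest paths.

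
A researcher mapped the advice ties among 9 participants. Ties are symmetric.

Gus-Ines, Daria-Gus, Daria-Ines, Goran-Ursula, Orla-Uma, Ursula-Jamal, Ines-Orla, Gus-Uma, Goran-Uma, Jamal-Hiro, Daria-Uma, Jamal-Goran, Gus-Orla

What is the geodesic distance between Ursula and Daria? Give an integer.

3

One shortest route is Ursula – Goran – Uma – Daria, which uses 3 edges, and at distance 2 from Ursula we only reach {Hiro, Uma}, which does not include Daria. So d(Ursula,Daria) = 3.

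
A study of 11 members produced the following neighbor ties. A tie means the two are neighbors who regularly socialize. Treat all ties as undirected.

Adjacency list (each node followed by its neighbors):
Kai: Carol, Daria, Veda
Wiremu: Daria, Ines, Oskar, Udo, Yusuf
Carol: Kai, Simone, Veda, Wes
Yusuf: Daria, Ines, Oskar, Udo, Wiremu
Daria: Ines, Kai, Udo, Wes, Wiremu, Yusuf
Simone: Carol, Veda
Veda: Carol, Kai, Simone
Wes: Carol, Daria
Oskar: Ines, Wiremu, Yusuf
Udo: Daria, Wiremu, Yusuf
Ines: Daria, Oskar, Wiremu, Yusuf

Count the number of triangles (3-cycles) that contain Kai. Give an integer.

Kai's neighbors: Carol, Daria, and Veda.
Neighbor pairs that are themselves tied: Kai–Carol–Veda. Each forms one triangle with Kai, for 1 in total.

1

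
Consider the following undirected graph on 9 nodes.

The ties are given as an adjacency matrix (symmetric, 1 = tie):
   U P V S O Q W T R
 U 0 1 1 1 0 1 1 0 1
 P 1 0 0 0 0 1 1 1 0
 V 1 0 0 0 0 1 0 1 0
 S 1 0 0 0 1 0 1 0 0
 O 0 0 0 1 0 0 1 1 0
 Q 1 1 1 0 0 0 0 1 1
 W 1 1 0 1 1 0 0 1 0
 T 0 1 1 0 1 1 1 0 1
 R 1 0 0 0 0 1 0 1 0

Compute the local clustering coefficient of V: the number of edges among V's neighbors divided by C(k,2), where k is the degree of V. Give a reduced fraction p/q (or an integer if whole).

V's neighbors: Q, T, and U (k = 3).
Possible neighbor pairs: C(3,2) = 3. Edges among them: Q–T, Q–U → e = 2.
Clustering(V) = 2/3.

2/3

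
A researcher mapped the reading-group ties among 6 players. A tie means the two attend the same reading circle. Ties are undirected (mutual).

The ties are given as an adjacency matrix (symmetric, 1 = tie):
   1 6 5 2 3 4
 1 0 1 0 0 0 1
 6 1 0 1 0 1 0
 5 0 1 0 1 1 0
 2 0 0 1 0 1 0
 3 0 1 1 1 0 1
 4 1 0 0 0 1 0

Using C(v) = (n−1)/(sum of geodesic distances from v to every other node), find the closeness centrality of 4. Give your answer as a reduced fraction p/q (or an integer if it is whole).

Distances from 4: 1:1, 2:2, 3:1, 5:2, 6:2. Sum = 8.
n = 6, so closeness = 5/8.

5/8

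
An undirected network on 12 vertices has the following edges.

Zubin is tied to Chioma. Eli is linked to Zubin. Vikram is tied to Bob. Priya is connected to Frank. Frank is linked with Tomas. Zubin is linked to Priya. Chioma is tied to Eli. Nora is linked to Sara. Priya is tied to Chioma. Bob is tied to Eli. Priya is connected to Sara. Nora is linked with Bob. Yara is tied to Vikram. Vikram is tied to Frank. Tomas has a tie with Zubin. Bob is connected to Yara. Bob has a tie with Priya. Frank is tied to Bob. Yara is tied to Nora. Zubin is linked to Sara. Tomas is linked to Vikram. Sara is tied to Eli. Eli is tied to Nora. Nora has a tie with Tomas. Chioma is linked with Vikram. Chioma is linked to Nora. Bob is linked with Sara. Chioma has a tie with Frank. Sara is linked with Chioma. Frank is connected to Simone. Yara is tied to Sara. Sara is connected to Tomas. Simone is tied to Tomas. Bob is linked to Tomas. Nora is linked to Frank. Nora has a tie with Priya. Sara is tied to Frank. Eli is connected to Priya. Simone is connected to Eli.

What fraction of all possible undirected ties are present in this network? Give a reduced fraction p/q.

There are 39 edges and 12 nodes, so the maximum possible is C(12,2) = 66.
Density = 39/66 = 13/22.

13/22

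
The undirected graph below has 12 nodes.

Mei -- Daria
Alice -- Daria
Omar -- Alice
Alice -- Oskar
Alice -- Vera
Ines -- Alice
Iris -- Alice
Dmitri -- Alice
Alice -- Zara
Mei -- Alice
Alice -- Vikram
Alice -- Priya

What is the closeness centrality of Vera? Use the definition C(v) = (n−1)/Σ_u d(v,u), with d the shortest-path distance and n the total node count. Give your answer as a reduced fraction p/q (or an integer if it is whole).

Distances from Vera: Alice:1, Daria:2, Dmitri:2, Ines:2, Iris:2, Mei:2, Omar:2, Oskar:2, Priya:2, Vikram:2, Zara:2. Sum = 21.
n = 12, so closeness = 11/21.

11/21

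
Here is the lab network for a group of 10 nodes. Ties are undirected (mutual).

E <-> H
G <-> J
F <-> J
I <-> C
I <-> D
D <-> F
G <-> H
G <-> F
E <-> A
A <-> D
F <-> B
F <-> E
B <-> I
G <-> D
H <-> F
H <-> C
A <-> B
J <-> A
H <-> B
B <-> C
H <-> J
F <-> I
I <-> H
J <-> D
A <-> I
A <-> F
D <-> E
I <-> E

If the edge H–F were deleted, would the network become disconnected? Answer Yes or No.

No

Even without that edge, H still reaches F via H – E – F, so the network stays connected. Not a bridge.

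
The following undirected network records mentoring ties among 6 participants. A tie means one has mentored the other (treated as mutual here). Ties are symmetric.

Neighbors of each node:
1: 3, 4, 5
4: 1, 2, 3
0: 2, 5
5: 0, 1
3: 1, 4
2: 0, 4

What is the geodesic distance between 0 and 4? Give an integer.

2

One shortest route is 0 – 2 – 4, which uses 2 edges, and 0 and 4 are not directly tied, so nothing shorter exists. So d(0,4) = 2.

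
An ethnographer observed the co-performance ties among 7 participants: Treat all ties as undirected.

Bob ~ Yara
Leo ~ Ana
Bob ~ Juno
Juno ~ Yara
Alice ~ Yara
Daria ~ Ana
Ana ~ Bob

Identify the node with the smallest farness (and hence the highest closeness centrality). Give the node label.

Bob

Farness (sum of distances to all others) for each node — Alice:16, Ana:10, Bob:9, Daria:15, Juno:12, Leo:15, Yara:11.
The smallest farness is 9, for Bob, so Bob has the highest closeness.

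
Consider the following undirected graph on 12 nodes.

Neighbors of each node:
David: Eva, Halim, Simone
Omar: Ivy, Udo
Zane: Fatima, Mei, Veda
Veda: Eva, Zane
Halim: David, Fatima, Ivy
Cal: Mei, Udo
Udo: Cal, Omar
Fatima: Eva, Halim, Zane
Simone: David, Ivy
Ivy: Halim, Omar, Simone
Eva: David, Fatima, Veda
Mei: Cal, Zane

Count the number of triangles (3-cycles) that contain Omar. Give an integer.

Omar's neighbors are Ivy and Udo, but none of them are tied to each other, so no triangle contains Omar.

0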